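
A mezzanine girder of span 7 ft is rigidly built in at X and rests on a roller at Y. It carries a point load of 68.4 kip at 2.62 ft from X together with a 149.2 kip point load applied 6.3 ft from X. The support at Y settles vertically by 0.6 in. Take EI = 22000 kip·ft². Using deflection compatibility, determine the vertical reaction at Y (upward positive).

R_Y = 129.9 kip

Choose R_Y as the redundant. The primary structure is the cantilever fixed at X.
Deflection at Y on the released cantilever, summing each load's contribution:
  point load 68.4 at a = 2.62: Pa²(3L − a)/(6EI) = 1438/EI
  point load 149.2 at a = 6.3: Pa²(3L − a)/(6EI) = 14508/EI
  δ_0 = 15947/EI
Flexibility coefficient — unit upward force at Y: δ_{YY} = L³/(3EI) = 114.3/EI.
With EI = 22000 kip·ft²: δ_0 = 0.72485 ft and δ_{YY} = 0.005197 ft/kip.
Compatibility — the beam at Y must follow the support down by 0.05 ft: δ_0 − R_Y·δ_{YY} = 0.05, so R_Y = (0.72485 − 0.05)/0.005197 = 129.9 kip.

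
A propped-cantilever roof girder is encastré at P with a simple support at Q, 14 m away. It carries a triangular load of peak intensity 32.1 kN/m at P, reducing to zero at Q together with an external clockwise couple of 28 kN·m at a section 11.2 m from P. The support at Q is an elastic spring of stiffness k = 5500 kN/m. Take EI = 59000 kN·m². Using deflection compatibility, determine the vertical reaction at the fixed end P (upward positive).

R_P = 177.4 kN

Release the roller at Q. Primary structure: cantilever fixed at P.
Downward deflection at the released point Q due to the loads:
  triangular load, peak 32.1 at the fixed end: w₀L⁴/(30EI) = 41105/EI
  clockwise couple 28 at a = 11.2: M₀a(2L − a)/(2EI) = 2634/EI
  δ_0 = 43739/EI
Flexibility coefficient — unit upward force at Q: δ_{QQ} = L³/(3EI) = 914.7/EI.
With EI = 59000 kN·m²: δ_0 = 0.74135 m and δ_{QQ} = 0.015503 m/kN.
Compatibility — the spring shortens by R_Q/k under the reaction it provides: δ_0 − R_Q·δ_{QQ} = R_Q/k. With 1/k = 0.000182 m/kN, R_Q = δ_0 / (δ_{QQ} + 1/k) = 0.74135 / (0.015503 + 0.000182) = 47.27 kN.
Vertical equilibrium: R_P = ΣP − R_Q = 224.7 − 47.27 = 177.4 kN.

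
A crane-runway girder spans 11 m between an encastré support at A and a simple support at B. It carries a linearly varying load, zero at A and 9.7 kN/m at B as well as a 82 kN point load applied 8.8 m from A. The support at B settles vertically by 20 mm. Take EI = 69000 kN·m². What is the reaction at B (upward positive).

R_B = 83.96 kN

Remove the prop at B; the released (primary) structure is a cantilever built in at A.
Deflection at B on the released cantilever, summing each load's contribution:
  triangular load, peak 9.7 at the free end: 11w₀L⁴/(120EI) = 13018/EI
  point load 82 at a = 8.8: Pa²(3L − a)/(6EI) = 25612/EI
  δ_0 = 38630/EI
Flexibility coefficient — unit upward force at B: δ_{BB} = L³/(3EI) = 443.7/EI.
With EI = 69000 kN·m²: δ_0 = 0.55986 m and δ_{BB} = 0.00643 m/kN.
Compatibility — the beam at B must follow the support down by 0.02 m: δ_0 − R_B·δ_{BB} = 0.02, so R_B = (0.55986 − 0.02)/0.00643 = 83.96 kN.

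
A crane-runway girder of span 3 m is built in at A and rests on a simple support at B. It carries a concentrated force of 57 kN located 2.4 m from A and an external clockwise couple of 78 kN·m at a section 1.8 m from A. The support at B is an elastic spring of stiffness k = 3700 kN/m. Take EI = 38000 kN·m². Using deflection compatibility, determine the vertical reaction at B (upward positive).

Take the reaction at B as the redundant and release it; the primary structure is a cantilever fixed at A.
Free-end deflection of the primary structure under the applied loading (downward +):
  point load 57 at a = 2.4: Pa²(3L − a)/(6EI) = 361.2/EI
  clockwise couple 78 at a = 1.8: M₀a(2L − a)/(2EI) = 294.8/EI
  δ_0 = 656/EI
Tip deflection under a unit load at B: L³/(3EI) = 9/EI.
With EI = 38000 kN·m²: δ_0 = 0.017263 m and δ_{BB} = 0.000237 m/kN.
Compatibility — the spring shortens by R_B/k under the reaction it provides: δ_0 − R_B·δ_{BB} = R_B/k. With 1/k = 0.00027 m/kN, R_B = δ_0 / (δ_{BB} + 1/k) = 0.017263 / (0.000237 + 0.00027) = 34.04 kN.

R_B = 34.04 kN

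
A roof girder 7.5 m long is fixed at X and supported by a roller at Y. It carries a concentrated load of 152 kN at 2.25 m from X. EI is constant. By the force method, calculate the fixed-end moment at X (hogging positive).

Take the reaction at Y as the redundant and release it; the primary structure is a cantilever fixed at X.
Deflection at Y on the released cantilever, summing each load's contribution:
  point load 152 at a = 2.25: Pa²(3L − a)/(6EI) = 2597/EI
Flexibility coefficient — unit upward force at Y: δ_{YY} = L³/(3EI) = 140.6/EI.
Compatibility at Y: δ_0 − R_Y·δ_{YY} = 0, so R_Y = 2597/140.6 = 18.47 kN.
Moment equilibrium about X: M_X = Σ(load moments about X) − R_Y·L = 342 − 18.47×7.5 = 203.5 kN·m.

M_X = 203.5 kN·m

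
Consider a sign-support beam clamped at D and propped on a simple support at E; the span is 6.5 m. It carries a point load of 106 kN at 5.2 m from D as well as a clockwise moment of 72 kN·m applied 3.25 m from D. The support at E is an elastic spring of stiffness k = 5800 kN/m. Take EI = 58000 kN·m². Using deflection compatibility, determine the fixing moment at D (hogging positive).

M_D = 112.9 kN·m

Release the roller at E. Primary structure: cantilever fixed at D.
Primary-structure tip deflection at E by superposition:
  point load 106 at a = 5.2: Pa²(3L − a)/(6EI) = 6831/EI
  clockwise couple 72 at a = 3.25: M₀a(2L − a)/(2EI) = 1141/EI
  δ_0 = 7972/EI
Tip deflection under a unit load at E: L³/(3EI) = 91.54/EI.
With EI = 58000 kN·m²: δ_0 = 0.13745 m and δ_{EE} = 0.001578 m/kN.
Compatibility — the spring shortens by R_E/k under the reaction it provides: δ_0 − R_E·δ_{EE} = R_E/k. With 1/k = 0.000172 m/kN, R_E = δ_0 / (δ_{EE} + 1/k) = 0.13745 / (0.001578 + 0.000172) = 78.51 kN.
Moment equilibrium about D: M_D = Σ(load moments about D) − R_E·L = 623.2 − 78.51×6.5 = 112.9 kN·m.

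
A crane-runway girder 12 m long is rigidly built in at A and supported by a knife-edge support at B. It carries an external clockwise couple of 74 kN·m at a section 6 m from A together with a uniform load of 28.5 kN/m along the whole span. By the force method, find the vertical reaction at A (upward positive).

R_A = 206.8 kN

Remove the prop at B; the released (primary) structure is a cantilever built in at A.
Free-end deflection of the primary structure under the applied loading (downward +):
  clockwise couple 74 at a = 6: M₀a(2L − a)/(2EI) = 3996/EI
  UDL 28.5: wL⁴/(8EI) = 73872/EI
  δ_0 = 77868/EI
Flexibility coefficient — unit upward force at B: δ_{BB} = L³/(3EI) = 576/EI.
Compatibility at B: δ_0 − R_B·δ_{BB} = 0, so R_B = 77868/576 = 135.2 kN.
Vertical equilibrium: R_A = ΣP − R_B = 342 − 135.2 = 206.8 kN.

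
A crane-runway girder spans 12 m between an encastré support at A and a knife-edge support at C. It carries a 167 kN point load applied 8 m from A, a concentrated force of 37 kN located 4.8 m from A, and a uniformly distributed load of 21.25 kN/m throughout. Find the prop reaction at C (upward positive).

R_C = 189.9 kN

Remove the prop at C; the released (primary) structure is a cantilever built in at A.
Downward deflection at the released point C due to the loads:
  point load 167 at a = 8: Pa²(3L − a)/(6EI) = 49877/EI
  point load 37 at a = 4.8: Pa²(3L − a)/(6EI) = 4433/EI
  UDL 21.25: wL⁴/(8EI) = 55080/EI
  δ_0 = 109390/EI
Tip deflection under a unit load at C: L³/(3EI) = 576/EI.
The prop prevents deflection at C: R_C = δ_0/δ_{CC} = 109390/576 = 189.9 kN.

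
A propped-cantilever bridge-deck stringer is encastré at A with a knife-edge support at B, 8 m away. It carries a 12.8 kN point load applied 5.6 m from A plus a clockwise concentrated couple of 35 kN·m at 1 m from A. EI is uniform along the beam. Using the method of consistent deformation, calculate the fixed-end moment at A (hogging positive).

Release the roller at B. Primary structure: cantilever fixed at A.
Primary-structure tip deflection at B by superposition:
  point load 12.8 at a = 5.6: Pa²(3L − a)/(6EI) = 1231/EI
  clockwise couple 35 at a = 1: M₀a(2L − a)/(2EI) = 262.5/EI
  δ_0 = 1493/EI
Flexibility coefficient — unit upward force at B: δ_{BB} = L³/(3EI) = 170.7/EI.
Compatibility at B: δ_0 − R_B·δ_{BB} = 0, so R_B = 1493/170.7 = 8.751 kN.
Moment equilibrium about A: M_A = Σ(load moments about A) − R_B·L = 106.7 − 8.751×8 = 36.67 kN·m.

M_A = 36.67 kN·m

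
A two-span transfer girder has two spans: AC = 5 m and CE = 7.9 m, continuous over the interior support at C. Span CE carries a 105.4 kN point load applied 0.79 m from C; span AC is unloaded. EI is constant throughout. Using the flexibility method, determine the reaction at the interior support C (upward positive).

R_C = 109.1 kN

Insert a hinge at C; M_C is the redundant, and each span becomes simply supported.
Rotations at C on the released spans (each span's end-slope, ×1/EI):
  span CE: point load 105.4 at a = 0.79: Pab(L + b)/(6LEI) = 187.5/EI
  relative rotation θ_0 = (0 + 187.5)/EI = 187.5/EI
A unit hogging moment at C produces rotation L₁/(3EI) + L₂/(3EI) = 4.3/EI.
Compatibility: M_C·(L₁+L₂)/(3EI) = θ_0, giving M_C = 43.6 kN·m (hogging).
Span AC, ΣM about A with M_C applied at C: R_C^{AC}·5 = 0 + 43.6, so R_C^{AC} = 8.72 kN and R_A = 0 − 8.72 = -8.72 kN.
Span CE, ΣM about E: R_C^{CE}·7.9 = 749.4 + 43.6, so R_C^{CE} = 100.4 kN and R_E = 105.4 − 100.4 = 5.021 kN.
R_C = 8.72 + 100.4 = 109.1 kN.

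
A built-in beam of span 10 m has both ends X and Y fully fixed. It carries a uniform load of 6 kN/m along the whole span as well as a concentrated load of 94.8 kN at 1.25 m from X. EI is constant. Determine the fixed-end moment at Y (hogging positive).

Take the two fixed-end moments M_X, M_Y as redundants; the released structure is the simple span XY.
Simple-span end rotations at X and Y under the given loads:
  at X: UDL 6: wL³/(24EI) = 250/EI
  at Y: UDL 6: wL³/(24EI) = 250/EI
  at X: point load 94.8 at a = 1.25: Pab(L + b)/(6LEI) = 324/EI
  at Y: point load 94.8 at a = 1.25: Pab(L + a)/(6LEI) = 194.4/EI
  θ_X0 = 574/EI,  θ_Y0 = 444.4/EI
Flexibility coefficients: a unit moment at one end gives L/(3EI) there and L/(6EI) at the far end, so f₁₁ = f₂₂ = 3.333/EI and f₁₂ = f₂₁ = 1.667/EI.
Compatibility — zero rotation at each built-in end:
  3.333 M_X + 1.667 M_Y = 574
  1.667 M_X + 3.333 M_Y = 444.4
Solving the pair gives M_X = 140.7 kN·m and M_Y = 62.96 kN·m (hogging).

M_Y = 62.96 kN·m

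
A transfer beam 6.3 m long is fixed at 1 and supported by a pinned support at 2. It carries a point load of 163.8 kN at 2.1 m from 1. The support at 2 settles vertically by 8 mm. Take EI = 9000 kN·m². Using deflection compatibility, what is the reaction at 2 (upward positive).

Remove the prop at 2; the released (primary) structure is a cantilever built in at 1.
Downward deflection at the released point 2 due to the loads:
  point load 163.8 at a = 2.1: Pa²(3L − a)/(6EI) = 2023/EI
Tip deflection under a unit load at 2: L³/(3EI) = 83.35/EI.
With EI = 9000 kN·m²: δ_0 = 0.22473 m and δ_{22} = 0.009261 m/kN.
Compatibility — the beam at 2 must follow the support down by 0.008 m: δ_0 − R_2·δ_{22} = 0.008, so R_2 = (0.22473 − 0.008)/0.009261 = 23.4 kN.

R_2 = 23.4 kN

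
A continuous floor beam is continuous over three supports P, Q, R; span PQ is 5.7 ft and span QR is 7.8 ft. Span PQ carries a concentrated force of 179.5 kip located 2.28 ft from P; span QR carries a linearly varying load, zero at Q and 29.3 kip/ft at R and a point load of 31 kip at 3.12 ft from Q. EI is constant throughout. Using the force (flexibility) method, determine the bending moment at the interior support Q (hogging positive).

M_Q = 159.5 kip·ft

Insert a hinge at Q; M_Q is the redundant, and each span becomes simply supported.
Rotations at Q on the released spans (each span's end-slope, ×1/EI):
  span PQ: point load 179.5 at a = 2.28: Pab(L + a)/(6LEI) = 326.6/EI
  span QR: triangular load, peak 29.3: 7w₀L³/(360EI) = 270.4/EI
  span QR: point load 31 at a = 3.12: Pab(L + b)/(6LEI) = 120.7/EI
  relative rotation θ_0 = (326.6 + 391.1)/EI = 717.7/EI
A unit hogging moment at Q produces rotation L₁/(3EI) + L₂/(3EI) = 4.5/EI.
Slope continuity at Q: θ_0 = M_Q·4.5/EI, so M_Q = 717.7/4.5 = 159.5 kip·ft (hogging).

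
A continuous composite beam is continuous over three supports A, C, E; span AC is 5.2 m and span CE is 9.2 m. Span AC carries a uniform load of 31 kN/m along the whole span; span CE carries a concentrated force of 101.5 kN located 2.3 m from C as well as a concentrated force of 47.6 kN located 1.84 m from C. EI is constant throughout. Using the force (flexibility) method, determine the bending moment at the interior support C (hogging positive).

Take M_C as the redundant. Released structure: two simple spans AC and CE with a hinge at C.
Discontinuity in slope at C on the released structure — sum the simple-span end rotations:
  span AC: UDL 31: wL³/(24EI) = 181.6/EI
  span CE: point load 101.5 at a = 2.3: Pab(L + b)/(6LEI) = 469.8/EI
  span CE: point load 47.6 at a = 1.84: Pab(L + b)/(6LEI) = 193.4/EI
  relative rotation θ_0 = (181.6 + 663.2)/EI = 844.8/EI
A unit hogging moment at C produces rotation L₁/(3EI) + L₂/(3EI) = 4.8/EI.
Slope continuity at C: θ_0 = M_C·4.8/EI, so M_C = 844.8/4.8 = 176 kN·m (hogging).

M_C = 176 kN·m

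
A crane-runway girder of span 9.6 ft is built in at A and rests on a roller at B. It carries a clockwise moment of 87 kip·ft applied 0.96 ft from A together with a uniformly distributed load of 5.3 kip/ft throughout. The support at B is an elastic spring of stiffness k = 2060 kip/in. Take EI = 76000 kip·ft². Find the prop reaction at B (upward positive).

Choose R_B as the redundant. The primary structure is the cantilever fixed at A.
Free-end deflection of the primary structure under the applied loading (downward +):
  clockwise couple 87 at a = 0.96: M₀a(2L − a)/(2EI) = 761.7/EI
  UDL 5.3: wL⁴/(8EI) = 5627/EI
  δ_0 = 6389/EI
Flexibility coefficient — unit upward force at B: δ_{BB} = L³/(3EI) = 294.9/EI.
With EI = 76000 kip·ft²: δ_0 = 0.084061 ft and δ_{BB} = 0.00388 ft/kip.
Compatibility — the spring shortens by R_B/k under the reaction it provides: δ_0 − R_B·δ_{BB} = R_B/k. With 1/k = 1/(2060×12) ft/kip = 0.00004 ft/kip, R_B = δ_0 / (δ_{BB} + 1/k) = 0.084061 / (0.00388 + 0.00004) = 21.44 kip.

R_B = 21.44 kip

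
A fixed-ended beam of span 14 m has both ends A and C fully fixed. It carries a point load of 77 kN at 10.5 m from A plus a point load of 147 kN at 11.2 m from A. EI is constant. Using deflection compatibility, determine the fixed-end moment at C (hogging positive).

Release both end moments; the primary structure is a simply-supported span AC with redundants M_A and M_C.
End rotations of the released simple span under the applied load (×1/EI):
  at A: point load 77 at a = 10.5: Pab(L + b)/(6LEI) = 589.5/EI
  at C: point load 77 at a = 10.5: Pab(L + a)/(6LEI) = 825.3/EI
  at A: point load 147 at a = 11.2: Pab(L + b)/(6LEI) = 922/EI
  at C: point load 147 at a = 11.2: Pab(L + a)/(6LEI) = 1383/EI
  θ_A0 = 1512/EI,  θ_C0 = 2208/EI
Flexibility coefficients: a unit moment at one end gives L/(3EI) there and L/(6EI) at the far end, so f₁₁ = f₂₂ = 4.667/EI and f₁₂ = f₂₁ = 2.333/EI.
Compatibility — zero rotation at each built-in end:
  4.667 M_A + 2.333 M_C = 1512
  2.333 M_A + 4.667 M_C = 2208
Solving the pair gives M_A = 116.4 kN·m and M_C = 415 kN·m (hogging).

M_C = 415 kN·m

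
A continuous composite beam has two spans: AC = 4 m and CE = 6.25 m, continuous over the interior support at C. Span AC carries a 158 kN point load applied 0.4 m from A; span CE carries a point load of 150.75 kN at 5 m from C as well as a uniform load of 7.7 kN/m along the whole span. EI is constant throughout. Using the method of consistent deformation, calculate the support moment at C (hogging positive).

M_C = 90.29 kN·m

Insert a hinge at C; M_C is the redundant, and each span becomes simply supported.
End slopes at the hinge C, treating each span as simply supported:
  span AC: point load 158 at a = 0.4: Pab(L + a)/(6LEI) = 41.71/EI
  span CE: point load 150.75 at a = 5: Pab(L + b)/(6LEI) = 188.4/EI
  span CE: UDL 7.7: wL³/(24EI) = 78.33/EI
  relative rotation θ_0 = (41.71 + 266.8)/EI = 308.5/EI
A unit hogging moment at C produces rotation L₁/(3EI) + L₂/(3EI) = 3.417/EI.
Compatibility: M_C·(L₁+L₂)/(3EI) = θ_0, giving M_C = 90.29 kN·m (hogging).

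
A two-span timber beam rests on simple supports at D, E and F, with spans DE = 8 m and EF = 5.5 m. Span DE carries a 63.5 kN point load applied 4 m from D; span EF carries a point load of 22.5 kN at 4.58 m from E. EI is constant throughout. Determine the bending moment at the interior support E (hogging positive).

M_E = 60.54 kN·m

Take M_E as the redundant. Released structure: two simple spans DE and EF with a hinge at E.
Discontinuity in slope at E on the released structure — sum the simple-span end rotations:
  span DE: point load 63.5 at a = 4: Pab(L + a)/(6LEI) = 254/EI
  span EF: point load 22.5 at a = 4.58: Pab(L + b)/(6LEI) = 18.44/EI
  relative rotation θ_0 = (254 + 18.44)/EI = 272.4/EI
A unit hogging moment at E produces rotation L₁/(3EI) + L₂/(3EI) = 4.5/EI.
Slope continuity at E: θ_0 = M_E·4.5/EI, so M_E = 272.4/4.5 = 60.54 kN·m (hogging).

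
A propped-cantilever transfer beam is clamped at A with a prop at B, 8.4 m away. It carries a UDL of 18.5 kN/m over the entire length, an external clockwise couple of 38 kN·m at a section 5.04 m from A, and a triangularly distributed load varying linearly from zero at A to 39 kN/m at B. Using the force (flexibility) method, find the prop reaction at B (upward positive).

R_B = 154.1 kN

Take the reaction at B as the redundant and release it; the primary structure is a cantilever fixed at A.
Deflection at B on the released cantilever, summing each load's contribution:
  UDL 18.5: wL⁴/(8EI) = 11513/EI
  clockwise couple 38 at a = 5.04: M₀a(2L − a)/(2EI) = 1126/EI
  triangular load, peak 39 at the free end: 11w₀L⁴/(120EI) = 17799/EI
  δ_0 = 30438/EI
Tip deflection under a unit load at B: L³/(3EI) = 197.6/EI.
The prop prevents deflection at B: R_B = δ_0/δ_{BB} = 30438/197.6 = 154.1 kN.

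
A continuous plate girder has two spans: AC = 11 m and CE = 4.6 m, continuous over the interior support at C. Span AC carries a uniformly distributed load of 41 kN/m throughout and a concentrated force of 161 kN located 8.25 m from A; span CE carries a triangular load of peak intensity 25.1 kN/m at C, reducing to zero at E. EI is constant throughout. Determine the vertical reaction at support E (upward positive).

Release continuity at C by inserting a hinge; the redundant is the internal moment M_C. The primary structure is two simply-supported spans AC and CE.
Discontinuity in slope at C on the released structure — sum the simple-span end rotations:
  span AC: UDL 41: wL³/(24EI) = 2274/EI
  span AC: point load 161 at a = 8.25: Pab(L + a)/(6LEI) = 1065/EI
  span CE: triangular load, peak 25.1: w₀L³/(45EI) = 54.29/EI
  relative rotation θ_0 = (3339 + 54.29)/EI = 3393/EI
A unit hogging moment at C produces rotation L₁/(3EI) + L₂/(3EI) = 5.2/EI.
Slope continuity at C: θ_0 = M_C·5.2/EI, so M_C = 3393/5.2 = 652.6 kN·m (hogging).
Span CE, ΣM about E: R_C^{CE}·4.6 = 177 + 652.6, so R_C^{CE} = 180.4 kN and R_E = 57.73 − 180.4 = -122.6 kN.

R_E = -122.6 kN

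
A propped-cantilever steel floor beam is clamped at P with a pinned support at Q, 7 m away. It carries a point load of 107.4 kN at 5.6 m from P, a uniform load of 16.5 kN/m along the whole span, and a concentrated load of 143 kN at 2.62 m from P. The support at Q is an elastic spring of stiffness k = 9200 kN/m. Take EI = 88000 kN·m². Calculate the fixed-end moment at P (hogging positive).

M_P = 442.3 kN·m

Take the reaction at Q as the redundant and release it; the primary structure is a cantilever fixed at P.
Primary-structure tip deflection at Q by superposition:
  point load 107.4 at a = 5.6: Pa²(3L − a)/(6EI) = 8645/EI
  UDL 16.5: wL⁴/(8EI) = 4952/EI
  point load 143 at a = 2.62: Pa²(3L − a)/(6EI) = 3007/EI
  δ_0 = 16604/EI
Flexibility coefficient — unit upward force at Q: δ_{QQ} = L³/(3EI) = 114.3/EI.
With EI = 88000 kN·m²: δ_0 = 0.18868 m and δ_{QQ} = 0.001299 m/kN.
Compatibility — the spring shortens by R_Q/k under the reaction it provides: δ_0 − R_Q·δ_{QQ} = R_Q/k. With 1/k = 0.000109 m/kN, R_Q = δ_0 / (δ_{QQ} + 1/k) = 0.18868 / (0.001299 + 0.000109) = 134 kN.
Moment equilibrium about P: M_P = Σ(load moments about P) − R_Q·L = 1380 − 134×7 = 442.3 kN·m.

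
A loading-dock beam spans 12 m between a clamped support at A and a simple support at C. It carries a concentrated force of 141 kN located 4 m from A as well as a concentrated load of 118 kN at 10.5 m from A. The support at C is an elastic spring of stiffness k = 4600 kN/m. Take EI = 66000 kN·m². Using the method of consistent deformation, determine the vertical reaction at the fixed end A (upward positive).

R_A = 145 kN

Release the roller at C. Primary structure: cantilever fixed at A.
Deflection at C on the released cantilever, summing each load's contribution:
  point load 141 at a = 4: Pa²(3L − a)/(6EI) = 12032/EI
  point load 118 at a = 10.5: Pa²(3L − a)/(6EI) = 55290/EI
  δ_0 = 67322/EI
Flexibility coefficient — unit upward force at C: δ_{CC} = L³/(3EI) = 576/EI.
With EI = 66000 kN·m²: δ_0 = 1.02 m and δ_{CC} = 0.008727 m/kN.
Compatibility — the spring shortens by R_C/k under the reaction it provides: δ_0 − R_C·δ_{CC} = R_C/k. With 1/k = 0.000217 m/kN, R_C = δ_0 / (δ_{CC} + 1/k) = 1.02 / (0.008727 + 0.000217) = 114 kN.
Vertical equilibrium: R_A = ΣP − R_C = 259 − 114 = 145 kN.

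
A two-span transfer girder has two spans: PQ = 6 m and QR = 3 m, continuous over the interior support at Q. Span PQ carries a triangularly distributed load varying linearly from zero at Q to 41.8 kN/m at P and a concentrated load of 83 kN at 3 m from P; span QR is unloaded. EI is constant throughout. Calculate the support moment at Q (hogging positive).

Take M_Q as the redundant. Released structure: two simple spans PQ and QR with a hinge at Q.
Discontinuity in slope at Q on the released structure — sum the simple-span end rotations:
  span PQ: triangular load, peak 41.8: 7w₀L³/(360EI) = 175.6/EI
  span PQ: point load 83 at a = 3: Pab(L + a)/(6LEI) = 186.8/EI
  relative rotation θ_0 = (362.3 + 0)/EI = 362.3/EI
A unit hogging moment at Q produces rotation L₁/(3EI) + L₂/(3EI) = 3/EI.
Slope continuity at Q: θ_0 = M_Q·3/EI, so M_Q = 362.3/3 = 120.8 kN·m (hogging).

M_Q = 120.8 kN·m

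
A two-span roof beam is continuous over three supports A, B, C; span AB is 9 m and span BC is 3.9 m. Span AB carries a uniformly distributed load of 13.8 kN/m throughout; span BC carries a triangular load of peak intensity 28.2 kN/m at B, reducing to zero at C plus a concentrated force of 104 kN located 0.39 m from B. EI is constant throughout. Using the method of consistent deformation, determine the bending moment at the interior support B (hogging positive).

Release continuity at B by inserting a hinge; the redundant is the internal moment M_B. The primary structure is two simply-supported spans AB and BC.
Rotations at B on the released spans (each span's end-slope, ×1/EI):
  span AB: UDL 13.8: wL³/(24EI) = 419.2/EI
  span BC: triangular load, peak 28.2: w₀L³/(45EI) = 37.17/EI
  span BC: point load 104 at a = 0.39: Pab(L + b)/(6LEI) = 45.08/EI
  relative rotation θ_0 = (419.2 + 82.26)/EI = 501.4/EI
A unit hogging moment at B produces rotation L₁/(3EI) + L₂/(3EI) = 4.3/EI.
Slope continuity at B: θ_0 = M_B·4.3/EI, so M_B = 501.4/4.3 = 116.6 kN·m (hogging).

M_B = 116.6 kN·m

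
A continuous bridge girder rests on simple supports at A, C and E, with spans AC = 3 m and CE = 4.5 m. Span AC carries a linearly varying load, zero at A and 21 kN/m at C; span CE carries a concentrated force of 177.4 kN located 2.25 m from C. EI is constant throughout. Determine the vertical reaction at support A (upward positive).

Take M_C as the redundant. Released structure: two simple spans AC and CE with a hinge at C.
End slopes at the hinge C, treating each span as simply supported:
  span AC: triangular load, peak 21: w₀L³/(45EI) = 12.6/EI
  span CE: point load 177.4 at a = 2.25: Pab(L + b)/(6LEI) = 224.5/EI
  relative rotation θ_0 = (12.6 + 224.5)/EI = 237.1/EI
A unit hogging moment at C produces rotation L₁/(3EI) + L₂/(3EI) = 2.5/EI.
Slope continuity at C: θ_0 = M_C·2.5/EI, so M_C = 237.1/2.5 = 94.85 kN·m (hogging).
Span AC, ΣM about A with M_C applied at C: R_C^{AC}·3 = 63 + 94.85, so R_C^{AC} = 52.62 kN and R_A = 31.5 − 52.62 = -21.12 kN.

R_A = -21.12 kN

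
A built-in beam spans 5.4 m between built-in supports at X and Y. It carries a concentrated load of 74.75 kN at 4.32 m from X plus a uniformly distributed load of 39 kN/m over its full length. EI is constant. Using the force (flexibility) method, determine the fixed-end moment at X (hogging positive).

M_X = 107.7 kN·m

Release both end moments; the primary structure is a simply-supported span XY with redundants M_X and M_Y.
End rotations of the released simple span under the applied load (×1/EI):
  at X: point load 74.75 at a = 4.32: Pab(L + b)/(6LEI) = 69.75/EI
  at Y: point load 74.75 at a = 4.32: Pab(L + a)/(6LEI) = 104.6/EI
  at X: UDL 39: wL³/(24EI) = 255.9/EI
  at Y: UDL 39: wL³/(24EI) = 255.9/EI
  θ_X0 = 325.6/EI,  θ_Y0 = 360.5/EI
Flexibility coefficients: a unit moment at one end gives L/(3EI) there and L/(6EI) at the far end, so f₁₁ = f₂₂ = 1.8/EI and f₁₂ = f₂₁ = 0.9/EI.
Compatibility — zero rotation at each built-in end:
  1.8 M_X + 0.9 M_Y = 325.6
  0.9 M_X + 1.8 M_Y = 360.5
Solving the pair gives M_X = 107.7 kN·m and M_Y = 146.4 kN·m (hogging).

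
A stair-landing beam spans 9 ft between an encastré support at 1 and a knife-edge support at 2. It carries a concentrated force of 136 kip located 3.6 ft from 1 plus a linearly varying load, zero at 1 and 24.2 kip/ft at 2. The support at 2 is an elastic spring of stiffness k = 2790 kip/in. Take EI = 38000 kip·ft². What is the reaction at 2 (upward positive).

Remove the prop at 2; the released (primary) structure is a cantilever built in at 1.
Free-end deflection of the primary structure under the applied loading (downward +):
  point load 136 at a = 3.6: Pa²(3L − a)/(6EI) = 6874/EI
  triangular load, peak 24.2 at the free end: 11w₀L⁴/(120EI) = 14554/EI
  δ_0 = 21428/EI
Flexibility coefficient — unit upward force at 2: δ_{22} = L³/(3EI) = 243/EI.
With EI = 38000 kip·ft²: δ_0 = 0.56391 ft and δ_{22} = 0.006395 ft/kip.
Compatibility — the spring shortens by R_2/k under the reaction it provides: δ_0 − R_2·δ_{22} = R_2/k. With 1/k = 1/(2790×12) ft/kip = 0.00003 ft/kip, R_2 = δ_0 / (δ_{22} + 1/k) = 0.56391 / (0.006395 + 0.00003) = 87.77 kip.

R_2 = 87.77 kip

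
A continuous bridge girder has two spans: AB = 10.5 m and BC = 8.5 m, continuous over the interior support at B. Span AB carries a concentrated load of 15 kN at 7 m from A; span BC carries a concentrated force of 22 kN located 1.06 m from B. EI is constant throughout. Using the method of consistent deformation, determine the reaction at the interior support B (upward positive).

Insert a hinge at B; M_B is the redundant, and each span becomes simply supported.
Rotations at B on the released spans (each span's end-slope, ×1/EI):
  span AB: point load 15 at a = 7: Pab(L + a)/(6LEI) = 102.1/EI
  span BC: point load 22 at a = 1.06: Pab(L + b)/(6LEI) = 54.23/EI
  relative rotation θ_0 = (102.1 + 54.23)/EI = 156.3/EI
A unit hogging moment at B produces rotation L₁/(3EI) + L₂/(3EI) = 6.333/EI.
Compatibility: M_B·(L₁+L₂)/(3EI) = θ_0, giving M_B = 24.68 kN·m (hogging).
Span AB, ΣM about A with M_B applied at B: R_B^{AB}·10.5 = 105 + 24.68, so R_B^{AB} = 12.35 kN and R_A = 15 − 12.35 = 2.649 kN.
Span BC, ΣM about C: R_B^{BC}·8.5 = 163.7 + 24.68, so R_B^{BC} = 22.16 kN and R_C = 22 − 22.16 = -0.1601 kN.
R_B = 12.35 + 22.16 = 34.51 kN.

R_B = 34.51 kN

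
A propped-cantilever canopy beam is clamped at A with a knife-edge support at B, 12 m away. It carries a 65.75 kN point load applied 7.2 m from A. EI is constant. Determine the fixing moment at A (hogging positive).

Remove the prop at B; the released (primary) structure is a cantilever built in at A.
Deflection at B on the released cantilever, summing each load's contribution:
  point load 65.75 at a = 7.2: Pa²(3L − a)/(6EI) = 16361/EI
Flexibility coefficient — unit upward force at B: δ_{BB} = L³/(3EI) = 576/EI.
The prop prevents deflection at B: R_B = δ_0/δ_{BB} = 16361/576 = 28.4 kN.
Moment equilibrium about A: M_A = Σ(load moments about A) − R_B·L = 473.4 − 28.4×12 = 132.6 kN·m.

M_A = 132.6 kN·m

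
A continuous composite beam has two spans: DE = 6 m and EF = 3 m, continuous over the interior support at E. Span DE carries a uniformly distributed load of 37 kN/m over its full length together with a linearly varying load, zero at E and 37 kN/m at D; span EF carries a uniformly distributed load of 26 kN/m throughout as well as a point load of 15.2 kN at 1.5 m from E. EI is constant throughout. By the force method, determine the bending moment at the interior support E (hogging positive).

Insert a hinge at E; M_E is the redundant, and each span becomes simply supported.
Discontinuity in slope at E on the released structure — sum the simple-span end rotations:
  span DE: UDL 37: wL³/(24EI) = 333/EI
  span DE: triangular load, peak 37: 7w₀L³/(360EI) = 155.4/EI
  span EF: UDL 26: wL³/(24EI) = 29.25/EI
  span EF: point load 15.2 at a = 1.5: Pab(L + b)/(6LEI) = 8.55/EI
  relative rotation θ_0 = (488.4 + 37.8)/EI = 526.2/EI
A unit hogging moment at E produces rotation L₁/(3EI) + L₂/(3EI) = 3/EI.
Slope continuity at E: θ_0 = M_E·3/EI, so M_E = 526.2/3 = 175.4 kN·m (hogging).

M_E = 175.4 kN·m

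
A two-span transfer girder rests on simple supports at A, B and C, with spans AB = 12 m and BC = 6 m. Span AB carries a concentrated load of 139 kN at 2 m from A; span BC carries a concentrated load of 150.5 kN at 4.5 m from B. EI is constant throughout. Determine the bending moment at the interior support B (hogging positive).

Take M_B as the redundant. Released structure: two simple spans AB and BC with a hinge at B.
End slopes at the hinge B, treating each span as simply supported:
  span AB: point load 139 at a = 2: Pab(L + a)/(6LEI) = 540.6/EI
  span BC: point load 150.5 at a = 4.5: Pab(L + b)/(6LEI) = 211.6/EI
  relative rotation θ_0 = (540.6 + 211.6)/EI = 752.2/EI
A unit hogging moment at B produces rotation L₁/(3EI) + L₂/(3EI) = 6/EI.
Slope continuity at B: θ_0 = M_B·6/EI, so M_B = 752.2/6 = 125.4 kN·m (hogging).

M_B = 125.4 kN·m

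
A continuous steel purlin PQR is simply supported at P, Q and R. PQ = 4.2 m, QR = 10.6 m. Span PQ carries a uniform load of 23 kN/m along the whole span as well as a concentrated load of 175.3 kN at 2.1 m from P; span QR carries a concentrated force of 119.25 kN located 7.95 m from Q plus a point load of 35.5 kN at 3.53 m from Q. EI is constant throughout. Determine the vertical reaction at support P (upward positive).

R_P = 86.06 kN

Take M_Q as the redundant. Released structure: two simple spans PQ and QR with a hinge at Q.
Discontinuity in slope at Q on the released structure — sum the simple-span end rotations:
  span PQ: UDL 23: wL³/(24EI) = 71/EI
  span PQ: point load 175.3 at a = 2.1: Pab(L + a)/(6LEI) = 193.3/EI
  span QR: point load 119.25 at a = 7.95: Pab(L + b)/(6LEI) = 523.4/EI
  span QR: point load 35.5 at a = 3.53: Pab(L + b)/(6LEI) = 246.2/EI
  relative rotation θ_0 = (264.3 + 769.5)/EI = 1034/EI
A unit hogging moment at Q produces rotation L₁/(3EI) + L₂/(3EI) = 4.933/EI.
Compatibility: M_Q·(L₁+L₂)/(3EI) = θ_0, giving M_Q = 209.6 kN·m (hogging).
Span PQ, ΣM about P with M_Q applied at Q: R_Q^{PQ}·4.2 = 571 + 209.6, so R_Q^{PQ} = 185.8 kN and R_P = 271.9 − 185.8 = 86.06 kN.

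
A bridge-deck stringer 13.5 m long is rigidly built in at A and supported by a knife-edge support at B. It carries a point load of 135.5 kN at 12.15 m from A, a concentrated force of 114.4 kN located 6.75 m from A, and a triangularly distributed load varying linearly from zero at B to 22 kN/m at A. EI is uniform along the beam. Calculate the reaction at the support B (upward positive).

R_B = 180.7 kN

Choose R_B as the redundant. The primary structure is the cantilever fixed at A.
Primary-structure tip deflection at B by superposition:
  point load 135.5 at a = 12.15: Pa²(3L − a)/(6EI) = 94513/EI
  point load 114.4 at a = 6.75: Pa²(3L − a)/(6EI) = 29319/EI
  triangular load, peak 22 at the fixed end: w₀L⁴/(30EI) = 24358/EI
  δ_0 = 148191/EI
Tip deflection under a unit load at B: L³/(3EI) = 820.1/EI.
Compatibility at B: δ_0 − R_B·δ_{BB} = 0, so R_B = 148191/820.1 = 180.7 kN.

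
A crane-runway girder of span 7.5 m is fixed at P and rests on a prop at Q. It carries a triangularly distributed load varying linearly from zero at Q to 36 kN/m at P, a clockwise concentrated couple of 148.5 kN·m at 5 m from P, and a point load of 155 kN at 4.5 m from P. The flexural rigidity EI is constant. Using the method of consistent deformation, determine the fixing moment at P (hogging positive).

Release the roller at Q. Primary structure: cantilever fixed at P.
Free-end deflection of the primary structure under the applied loading (downward +):
  triangular load, peak 36 at the fixed end: w₀L⁴/(30EI) = 3797/EI
  clockwise couple 148.5 at a = 5: M₀a(2L − a)/(2EI) = 3712/EI
  point load 155 at a = 4.5: Pa²(3L − a)/(6EI) = 9416/EI
  δ_0 = 16926/EI
Flexibility coefficient — unit upward force at Q: δ_{QQ} = L³/(3EI) = 140.6/EI.
Compatibility at Q: δ_0 − R_Q·δ_{QQ} = 0, so R_Q = 16926/140.6 = 120.4 kN.
Moment equilibrium about P: M_P = Σ(load moments about P) − R_Q·L = 1184 − 120.4×7.5 = 280.8 kN·m.

M_P = 280.8 kN·m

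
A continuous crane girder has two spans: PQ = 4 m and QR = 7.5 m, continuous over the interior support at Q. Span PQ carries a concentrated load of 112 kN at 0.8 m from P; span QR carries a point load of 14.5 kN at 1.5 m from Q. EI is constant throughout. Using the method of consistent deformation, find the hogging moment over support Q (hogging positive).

M_Q = 25.17 kN·m

Insert a hinge at Q; M_Q is the redundant, and each span becomes simply supported.
End slopes at the hinge Q, treating each span as simply supported:
  span PQ: point load 112 at a = 0.8: Pab(L + a)/(6LEI) = 57.34/EI
  span QR: point load 14.5 at a = 1.5: Pab(L + b)/(6LEI) = 39.15/EI
  relative rotation θ_0 = (57.34 + 39.15)/EI = 96.49/EI
A unit hogging moment at Q produces rotation L₁/(3EI) + L₂/(3EI) = 3.833/EI.
Slope continuity at Q: θ_0 = M_Q·3.833/EI, so M_Q = 96.49/3.833 = 25.17 kN·m (hogging).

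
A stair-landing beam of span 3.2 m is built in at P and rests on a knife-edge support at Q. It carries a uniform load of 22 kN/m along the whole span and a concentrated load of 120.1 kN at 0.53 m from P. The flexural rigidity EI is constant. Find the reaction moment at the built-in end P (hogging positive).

M_P = 76.87 kN·m

Release the roller at Q. Primary structure: cantilever fixed at P.
Downward deflection at the released point Q due to the loads:
  UDL 22: wL⁴/(8EI) = 288.4/EI
  point load 120.1 at a = 0.53: Pa²(3L − a)/(6EI) = 51/EI
  δ_0 = 339.4/EI
Tip deflection under a unit load at Q: L³/(3EI) = 10.92/EI.
The prop prevents deflection at Q: R_Q = δ_0/δ_{QQ} = 339.4/10.92 = 31.07 kN.
Moment equilibrium about P: M_P = Σ(load moments about P) − R_Q·L = 176.3 − 31.07×3.2 = 76.87 kN·m.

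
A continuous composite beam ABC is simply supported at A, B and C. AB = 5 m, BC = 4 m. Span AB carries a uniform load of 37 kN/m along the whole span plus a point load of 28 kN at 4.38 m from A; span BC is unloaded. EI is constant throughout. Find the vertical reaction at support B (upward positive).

R_B = 149.5 kN

Release continuity at B by inserting a hinge; the redundant is the internal moment M_B. The primary structure is two simply-supported spans AB and BC.
Rotations at B on the released spans (each span's end-slope, ×1/EI):
  span AB: UDL 37: wL³/(24EI) = 192.7/EI
  span AB: point load 28 at a = 4.38: Pab(L + a)/(6LEI) = 23.77/EI
  relative rotation θ_0 = (216.5 + 0)/EI = 216.5/EI
A unit hogging moment at B produces rotation L₁/(3EI) + L₂/(3EI) = 3/EI.
Slope continuity at B: θ_0 = M_B·3/EI, so M_B = 216.5/3 = 72.16 kN·m (hogging).
Span AB, ΣM about A with M_B applied at B: R_B^{AB}·5 = 585.1 + 72.16, so R_B^{AB} = 131.5 kN and R_A = 213 − 131.5 = 81.54 kN.
Span BC, ΣM about C: R_B^{BC}·4 = 0 + 72.16, so R_B^{BC} = 18.04 kN and R_C = 0 − 18.04 = -18.04 kN.
R_B = 131.5 + 18.04 = 149.5 kN.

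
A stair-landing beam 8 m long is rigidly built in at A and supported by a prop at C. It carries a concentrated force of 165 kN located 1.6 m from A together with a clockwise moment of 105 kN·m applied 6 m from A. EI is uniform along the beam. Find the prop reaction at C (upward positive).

R_C = 27.7 kN

Release the roller at C. Primary structure: cantilever fixed at A.
Free-end deflection of the primary structure under the applied loading (downward +):
  point load 165 at a = 1.6: Pa²(3L − a)/(6EI) = 1577/EI
  clockwise couple 105 at a = 6: M₀a(2L − a)/(2EI) = 3150/EI
  δ_0 = 4727/EI
Tip deflection under a unit load at C: L³/(3EI) = 170.7/EI.
The prop prevents deflection at C: R_C = δ_0/δ_{CC} = 4727/170.7 = 27.7 kN.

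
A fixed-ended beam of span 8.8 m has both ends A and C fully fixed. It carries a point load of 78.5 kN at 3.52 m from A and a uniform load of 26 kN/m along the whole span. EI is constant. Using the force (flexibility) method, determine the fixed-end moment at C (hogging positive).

M_C = 234.1 kN·m

Release both end moments; the primary structure is a simply-supported span AC with redundants M_A and M_C.
On the primary (simply-supported) span, the end slopes from the loading are:
  at A: point load 78.5 at a = 3.52: Pab(L + b)/(6LEI) = 389.1/EI
  at C: point load 78.5 at a = 3.52: Pab(L + a)/(6LEI) = 340.4/EI
  at A: UDL 26: wL³/(24EI) = 738.3/EI
  at C: UDL 26: wL³/(24EI) = 738.3/EI
  θ_A0 = 1127/EI,  θ_C0 = 1079/EI
Flexibility coefficients: a unit moment at one end gives L/(3EI) there and L/(6EI) at the far end, so f₁₁ = f₂₂ = 2.933/EI and f₁₂ = f₂₁ = 1.467/EI.
Compatibility — zero rotation at each built-in end:
  2.933 M_A + 1.467 M_C = 1127
  1.467 M_A + 2.933 M_C = 1079
Solving the pair gives M_A = 267.3 kN·m and M_C = 234.1 kN·m (hogging).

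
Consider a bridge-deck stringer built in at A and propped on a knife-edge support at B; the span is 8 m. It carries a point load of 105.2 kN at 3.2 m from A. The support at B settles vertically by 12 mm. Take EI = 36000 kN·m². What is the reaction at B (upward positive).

Choose R_B as the redundant. The primary structure is the cantilever fixed at A.
Primary-structure tip deflection at B by superposition:
  point load 105.2 at a = 3.2: Pa²(3L − a)/(6EI) = 3734/EI
Tip deflection under a unit load at B: L³/(3EI) = 170.7/EI.
With EI = 36000 kN·m²: δ_0 = 0.10373 m and δ_{BB} = 0.004741 m/kN.
Compatibility — the beam at B must follow the support down by 0.012 m: δ_0 − R_B·δ_{BB} = 0.012, so R_B = (0.10373 − 0.012)/0.004741 = 19.35 kN.

R_B = 19.35 kN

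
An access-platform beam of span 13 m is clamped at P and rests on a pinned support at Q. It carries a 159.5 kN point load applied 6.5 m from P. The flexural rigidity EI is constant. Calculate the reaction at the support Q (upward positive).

Release the roller at Q. Primary structure: cantilever fixed at P.
Downward deflection at the released point Q due to the loads:
  point load 159.5 at a = 6.5: Pa²(3L − a)/(6EI) = 36502/EI
Tip deflection under a unit load at Q: L³/(3EI) = 732.3/EI.
The prop prevents deflection at Q: R_Q = δ_0/δ_{QQ} = 36502/732.3 = 49.84 kN.

R_Q = 49.84 kN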